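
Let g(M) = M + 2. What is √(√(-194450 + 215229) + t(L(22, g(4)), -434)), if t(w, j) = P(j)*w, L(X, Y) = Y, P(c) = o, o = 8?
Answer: √(48 + √20779) ≈ 13.862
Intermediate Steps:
g(M) = 2 + M
P(c) = 8
t(w, j) = 8*w
√(√(-194450 + 215229) + t(L(22, g(4)), -434)) = √(√(-194450 + 215229) + 8*(2 + 4)) = √(√20779 + 8*6) = √(√20779 + 48) = √(48 + √20779)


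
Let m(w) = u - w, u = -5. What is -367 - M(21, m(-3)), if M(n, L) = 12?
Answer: -379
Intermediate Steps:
m(w) = -5 - w
-367 - M(21, m(-3)) = -367 - 1*12 = -367 - 12 = -379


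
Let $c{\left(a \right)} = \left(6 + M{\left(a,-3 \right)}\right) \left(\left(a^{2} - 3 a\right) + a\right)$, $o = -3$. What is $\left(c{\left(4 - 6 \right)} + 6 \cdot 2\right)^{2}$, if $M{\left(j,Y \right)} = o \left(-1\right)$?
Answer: $7056$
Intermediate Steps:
$M{\left(j,Y \right)} = 3$ ($M{\left(j,Y \right)} = \left(-3\right) \left(-1\right) = 3$)
$c{\left(a \right)} = - 18 a + 9 a^{2}$ ($c{\left(a \right)} = \left(6 + 3\right) \left(\left(a^{2} - 3 a\right) + a\right) = 9 \left(a^{2} - 2 a\right) = - 18 a + 9 a^{2}$)
$\left(c{\left(4 - 6 \right)} + 6 \cdot 2\right)^{2} = \left(9 \left(4 - 6\right) \left(-2 + \left(4 - 6\right)\right) + 6 \cdot 2\right)^{2} = \left(9 \left(4 - 6\right) \left(-2 + \left(4 - 6\right)\right) + 12\right)^{2} = \left(9 \left(-2\right) \left(-2 - 2\right) + 12\right)^{2} = \left(9 \left(-2\right) \left(-4\right) + 12\right)^{2} = \left(72 + 12\right)^{2} = 84^{2} = 7056$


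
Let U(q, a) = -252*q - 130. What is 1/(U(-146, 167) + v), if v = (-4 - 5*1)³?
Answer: 1/35933 ≈ 2.7830e-5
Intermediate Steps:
U(q, a) = -130 - 252*q
v = -729 (v = (-4 - 5)³ = (-9)³ = -729)
1/(U(-146, 167) + v) = 1/((-130 - 252*(-146)) - 729) = 1/((-130 + 36792) - 729) = 1/(36662 - 729) = 1/35933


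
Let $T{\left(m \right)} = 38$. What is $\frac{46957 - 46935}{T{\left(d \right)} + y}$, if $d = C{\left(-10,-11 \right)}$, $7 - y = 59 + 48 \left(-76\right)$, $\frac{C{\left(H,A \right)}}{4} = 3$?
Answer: $\frac{11}{1817} \approx 0.0060539$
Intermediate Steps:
$C{\left(H,A \right)} = 12$ ($C{\left(H,A \right)} = 4 \cdot 3 = 12$)
$y = 3596$ ($y = 7 - \left(59 + 48 \left(-76\right)\right) = 7 - \left(59 - 3648\right) = 7 - -3589 = 7 + 3589 = 3596$)
$d = 12$
$\frac{46957 - 46935}{T{\left(d \right)} + y} = \frac{46957 - 46935}{38 + 3596} = \frac{22}{3634} = 22 \cdot \frac{1}{3634} = \frac{11}{1817}$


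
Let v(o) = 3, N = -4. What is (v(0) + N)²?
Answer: 1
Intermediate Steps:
(v(0) + N)² = (3 - 4)² = (-1)² = 1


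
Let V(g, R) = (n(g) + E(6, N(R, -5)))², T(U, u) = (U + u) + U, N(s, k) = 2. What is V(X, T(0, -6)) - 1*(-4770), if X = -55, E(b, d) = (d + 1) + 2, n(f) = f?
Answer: 7270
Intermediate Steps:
E(b, d) = 3 + d (E(b, d) = (1 + d) + 2 = 3 + d)
T(U, u) = u + 2*U
V(g, R) = (5 + g)² (V(g, R) = (g + (3 + 2))² = (g + 5)² = (5 + g)²)
V(X, T(0, -6)) - 1*(-4770) = (5 - 55)² - 1*(-4770) = (-50)² + 4770 = 2500 + 4770 = 7270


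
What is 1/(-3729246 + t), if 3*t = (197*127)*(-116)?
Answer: -3/14089942 ≈ -2.1292e-7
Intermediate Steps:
t = -2902204/3 (t = ((197*127)*(-116))/3 = (25019*(-116))/3 = (⅓)*(-2902204) = -2902204/3 ≈ -9.6740e+5)
1/(-3729246 + t) = 1/(-3729246 - 2902204/3) = 1/(-14089942/3) = -3/14089942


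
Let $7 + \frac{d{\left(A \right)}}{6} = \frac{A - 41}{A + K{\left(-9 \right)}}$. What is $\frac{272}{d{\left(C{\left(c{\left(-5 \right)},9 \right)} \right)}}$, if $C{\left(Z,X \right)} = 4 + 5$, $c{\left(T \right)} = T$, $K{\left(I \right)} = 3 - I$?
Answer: $- \frac{952}{179} \approx -5.3184$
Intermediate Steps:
$C{\left(Z,X \right)} = 9$
$d{\left(A \right)} = -42 + \frac{6 \left(-41 + A\right)}{12 + A}$ ($d{\left(A \right)} = -42 + 6 \frac{A - 41}{A + \left(3 - -9\right)} = -42 + 6 \frac{-41 + A}{A + \left(3 + 9\right)} = -42 + 6 \frac{-41 + A}{A + 12} = -42 + 6 \frac{-41 + A}{12 + A} = -42 + \frac{6 \left(-41 + A\right)}{12 + A}$)
$\frac{272}{d{\left(C{\left(c{\left(-5 \right)},9 \right)} \right)}} = \frac{272}{6 \frac{1}{12 + 9} \left(-125 - 54\right)} = \frac{272}{6 \cdot \frac{1}{21} \left(-125 - 54\right)} = \frac{272}{6 \cdot \frac{1}{21} \left(-179\right)} = \frac{272}{- \frac{358}{7}} = 272 \left(- \frac{7}{358}\right) = - \frac{952}{179}$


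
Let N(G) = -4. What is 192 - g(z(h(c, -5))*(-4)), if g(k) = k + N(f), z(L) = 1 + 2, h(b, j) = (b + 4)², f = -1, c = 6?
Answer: 208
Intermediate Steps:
h(b, j) = (4 + b)²
z(L) = 3
g(k) = -4 + k (g(k) = k - 4 = -4 + k)
192 - g(z(h(c, -5))*(-4)) = 192 - (-4 + 3*(-4)) = 192 - (-4 - 12) = 192 - 1*(-16) = 192 + 16 = 208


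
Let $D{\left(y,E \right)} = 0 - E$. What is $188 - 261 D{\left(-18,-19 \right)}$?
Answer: $-4771$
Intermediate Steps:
$D{\left(y,E \right)} = - E$
$188 - 261 D{\left(-18,-19 \right)} = 188 - 261 \left(\left(-1\right) \left(-19\right)\right) = 188 - 4959 = -4771$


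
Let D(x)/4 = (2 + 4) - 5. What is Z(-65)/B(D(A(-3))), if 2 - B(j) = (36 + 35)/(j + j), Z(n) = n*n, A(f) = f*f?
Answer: -6760/11 ≈ -614.54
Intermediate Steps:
A(f) = f²
Z(n) = n²
D(x) = 4 (D(x) = 4*((2 + 4) - 5) = 4*(6 - 5) = 4*1 = 4)
B(j) = 2 - 71/(2*j) (B(j) = 2 - (36 + 35)/(j + j) = 2 - 71/(2*j))
Z(-65)/B(D(A(-3))) = (-65)²/(2 - 71/2/4) = 4225/(2 - 71/2*¼) = 4225/(2 - 71/8) = 4225/(-55/8) = 4225*(-8/55) = -6760/11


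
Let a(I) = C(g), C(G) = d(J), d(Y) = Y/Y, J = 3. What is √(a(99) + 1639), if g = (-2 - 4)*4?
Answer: 2*√410 ≈ 40.497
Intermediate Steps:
g = -24 (g = -6*4 = -24)
d(Y) = 1
C(G) = 1
a(I) = 1
√(a(99) + 1639) = √(1 + 1639) = √1640 = 2*√410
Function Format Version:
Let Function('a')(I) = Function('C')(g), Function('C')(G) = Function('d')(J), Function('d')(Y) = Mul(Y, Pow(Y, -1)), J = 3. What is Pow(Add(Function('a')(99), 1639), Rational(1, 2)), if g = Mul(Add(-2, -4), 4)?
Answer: Mul(2, Pow(410, Rational(1, 2))) ≈ 40.497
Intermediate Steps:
g = -24 (g = Mul(-6, 4) = -24)
Function('d')(Y) = 1
Function('C')(G) = 1
Function('a')(I) = 1
Pow(Add(Function('a')(99), 1639), Rational(1, 2)) = Pow(Add(1, 1639), Rational(1, 2)) = Pow(1640, Rational(1, 2)) = Mul(2, Pow(410, Rational(1, 2)))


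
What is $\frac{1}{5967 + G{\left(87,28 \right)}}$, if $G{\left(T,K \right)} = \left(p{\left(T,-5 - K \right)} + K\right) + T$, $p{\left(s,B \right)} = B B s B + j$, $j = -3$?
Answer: $- \frac{1}{3120440} \approx -3.2047 \cdot 10^{-7}$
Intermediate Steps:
$p{\left(s,B \right)} = -3 + s B^{3}$ ($p{\left(s,B \right)} = B B s B - 3 = B^{2} s B - 3 = s B^{2} B - 3 = s B^{3} - 3 = -3 + s B^{3}$)
$G{\left(T,K \right)} = -3 + K + T + T \left(-5 - K\right)^{3}$ ($G{\left(T,K \right)} = \left(\left(-3 + T \left(-5 - K\right)^{3}\right) + K\right) + T = \left(-3 + K + T \left(-5 - K\right)^{3}\right) + T = -3 + K + T + T \left(-5 - K\right)^{3}$)
$\frac{1}{5967 + G{\left(87,28 \right)}} = \frac{1}{5967 + \left(-3 + 28 + 87 - 87 \left(5 + 28\right)^{3}\right)} = \frac{1}{5967 + \left(-3 + 28 + 87 - 87 \cdot 33^{3}\right)} = \frac{1}{5967 + \left(-3 + 28 + 87 - 87 \cdot 35937\right)} = \frac{1}{5967 + \left(-3 + 28 + 87 - 3126519\right)} = \frac{1}{5967 - 3126407} = \frac{1}{-3120440} = - \frac{1}{3120440}$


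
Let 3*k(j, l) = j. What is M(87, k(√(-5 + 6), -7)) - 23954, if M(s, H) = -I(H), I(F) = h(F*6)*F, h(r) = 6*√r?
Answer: -23954 - 2*√2 ≈ -23957.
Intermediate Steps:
k(j, l) = j/3
I(F) = 6*√6*F^(3/2) (I(F) = (6*√(F*6))*F = (6*√(6*F))*F = (6*(√6*√F))*F = (6*√6*√F)*F = 6*√6*F^(3/2))
M(s, H) = -6*√6*H^(3/2)
M(87, k(√(-5 + 6), -7)) - 23954 = -6*√6*(√(-5 + 6)/3)^(3/2) - 23954 = -6*√6*(√1/3)^(3/2) - 23954 = -6*√6*((⅓)*1)^(3/2) - 23954 = -6*√6*(⅓)^(3/2) - 23954 = -6*√6*√3/9 - 23954 = -2*√2 - 23954 = -23954 - 2*√2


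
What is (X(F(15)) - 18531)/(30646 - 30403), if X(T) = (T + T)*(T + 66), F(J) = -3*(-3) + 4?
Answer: -16477/243 ≈ -67.807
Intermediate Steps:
F(J) = 13 (F(J) = 9 + 4 = 13)
X(T) = 2*T*(66 + T) (X(T) = (2*T)*(66 + T) = 2*T*(66 + T))
(X(F(15)) - 18531)/(30646 - 30403) = (2*13*(66 + 13) - 18531)/(30646 - 30403) = (2*13*79 - 18531)/243 = (2054 - 18531)*(1/243) = -16477*1/243 = -16477/243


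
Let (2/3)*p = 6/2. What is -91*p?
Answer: -819/2 ≈ -409.50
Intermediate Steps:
p = 9/2 (p = 3*(6/2)/2 = 3*(6*(½))/2 = (3/2)*3 = 9/2 ≈ 4.5000)
-91*p = -819/2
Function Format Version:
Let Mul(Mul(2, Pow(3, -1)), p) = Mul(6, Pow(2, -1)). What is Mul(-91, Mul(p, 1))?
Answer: Rational(-819, 2) ≈ -409.50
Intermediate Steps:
p = Rational(9, 2) (p = Mul(Rational(3, 2), Mul(6, Pow(2, -1))) = Mul(Rational(3, 2), Mul(6, Rational(1, 2))) = Mul(Rational(3, 2), 3) = Rational(9, 2) ≈ 4.5000)
Mul(-91, Mul(p, 1)) = Mul(-91, Mul(Rational(9, 2), 1)) = Mul(-91, Rational(9, 2)) = Rational(-819, 2)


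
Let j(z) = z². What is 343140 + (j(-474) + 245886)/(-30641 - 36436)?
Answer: 7672110406/22359 ≈ 3.4313e+5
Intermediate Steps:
343140 + (j(-474) + 245886)/(-30641 - 36436) = 343140 + ((-474)² + 245886)/(-30641 - 36436) = 343140 + (224676 + 245886)/(-67077) = 343140 + 470562*(-1/67077) = 343140 - 156854/22359 = 7672110406/22359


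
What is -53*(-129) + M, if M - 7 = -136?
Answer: 6708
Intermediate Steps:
M = -129 (M = 7 - 136 = -129)
-53*(-129) + M = -53*(-129) - 129 = 6837 - 129 = 6708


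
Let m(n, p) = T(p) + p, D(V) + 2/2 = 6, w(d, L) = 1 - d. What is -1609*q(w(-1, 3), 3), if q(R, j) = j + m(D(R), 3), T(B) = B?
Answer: -14481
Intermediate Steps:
D(V) = 5 (D(V) = -1 + 6 = 5)
m(n, p) = 2*p (m(n, p) = p + p = 2*p)
q(R, j) = 6 + j (q(R, j) = j + 2*3 = j + 6 = 6 + j)
-1609*q(w(-1, 3), 3) = -1609*(6 + 3) = -1609*9 = -14481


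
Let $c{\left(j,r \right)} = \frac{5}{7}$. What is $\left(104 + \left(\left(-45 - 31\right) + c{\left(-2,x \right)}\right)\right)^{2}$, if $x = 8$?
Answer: $\frac{40401}{49} \approx 824.51$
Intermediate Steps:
$c{\left(j,r \right)} = \frac{5}{7}$ ($c{\left(j,r \right)} = 5 \cdot \frac{1}{7} = \frac{5}{7}$)
$\left(104 + \left(\left(-45 - 31\right) + c{\left(-2,x \right)}\right)\right)^{2} = \left(104 + \left(\left(-45 - 31\right) + \frac{5}{7}\right)\right)^{2} = \left(104 + \left(-76 + \frac{5}{7}\right)\right)^{2} = \left(104 - \frac{527}{7}\right)^{2} = \left(\frac{201}{7}\right)^{2} = \frac{40401}{49}$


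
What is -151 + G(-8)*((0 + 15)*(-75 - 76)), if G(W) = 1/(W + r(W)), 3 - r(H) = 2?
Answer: 1208/7 ≈ 172.57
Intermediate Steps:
r(H) = 1 (r(H) = 3 - 1*2 = 3 - 2 = 1)
G(W) = 1/(1 + W) (G(W) = 1/(W + 1) = 1/(1 + W))
-151 + G(-8)*((0 + 15)*(-75 - 76)) = -151 + ((0 + 15)*(-75 - 76))/(1 - 8) = -151 + (15*(-151))/(-7) = -151 - ⅐*(-2265) = -151 + 2265/7 = 1208/7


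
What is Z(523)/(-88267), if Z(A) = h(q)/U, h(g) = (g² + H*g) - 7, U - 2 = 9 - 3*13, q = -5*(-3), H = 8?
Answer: 169/1235738 ≈ 0.00013676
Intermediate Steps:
q = 15
U = -28 (U = 2 + (9 - 3*13) = 2 + (9 - 39) = 2 - 30 = -28)
h(g) = -7 + g² + 8*g (h(g) = (g² + 8*g) - 7 = -7 + g² + 8*g)
Z(A) = -169/14 (Z(A) = (-7 + 15² + 8*15)/(-28) = (-7 + 225 + 120)*(-1/28) = 338*(-1/28) = -169/14)
Z(523)/(-88267) = -169/14/(-88267) = -169/14*(-1/88267) = 169/1235738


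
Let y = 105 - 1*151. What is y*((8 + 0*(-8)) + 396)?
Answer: -18584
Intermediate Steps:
y = -46 (y = 105 - 151 = -46)
y*((8 + 0*(-8)) + 396) = -46*((8 + 0*(-8)) + 396) = -46*((8 + 0) + 396) = -46*(8 + 396) = -46*404 = -18584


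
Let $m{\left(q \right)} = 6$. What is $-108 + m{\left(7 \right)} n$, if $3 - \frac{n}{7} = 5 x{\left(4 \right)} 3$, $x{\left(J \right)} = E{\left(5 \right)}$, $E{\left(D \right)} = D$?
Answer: $-3132$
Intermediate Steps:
$x{\left(J \right)} = 5$
$n = -504$ ($n = 21 - 7 \cdot 5 \cdot 5 \cdot 3 = 21 - 7 \cdot 25 \cdot 3 = 21 - 525 = -504$)
$-108 + m{\left(7 \right)} n = -108 + 6 \left(-504\right) = -108 - 3024 = -3132$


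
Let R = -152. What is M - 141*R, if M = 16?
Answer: 21448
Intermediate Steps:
M - 141*R = 16 - 141*(-152) = 16 + 21432 = 21448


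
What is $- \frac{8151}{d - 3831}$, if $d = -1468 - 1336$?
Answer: $\frac{8151}{6635} \approx 1.2285$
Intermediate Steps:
$d = -2804$ ($d = -1468 - 1336 = -2804$)
$- \frac{8151}{d - 3831} = - \frac{8151}{-2804 - 3831} = - \frac{8151}{-6635} = \left(-8151\right) \left(- \frac{1}{6635}\right) = \frac{8151}{6635}$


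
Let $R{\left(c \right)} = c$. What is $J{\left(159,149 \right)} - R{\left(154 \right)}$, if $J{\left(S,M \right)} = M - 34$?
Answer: $-39$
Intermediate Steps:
$J{\left(S,M \right)} = -34 + M$ ($J{\left(S,M \right)} = M - 34 = -34 + M$)
$J{\left(159,149 \right)} - R{\left(154 \right)} = \left(-34 + 149\right) - 154 = 115 - 154 = -39$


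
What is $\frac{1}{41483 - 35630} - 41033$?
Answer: $- \frac{240166148}{5853} \approx -41033.0$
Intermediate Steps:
$\frac{1}{41483 - 35630} - 41033 = \frac{1}{5853} - 41033 = - \frac{240166148}{5853}$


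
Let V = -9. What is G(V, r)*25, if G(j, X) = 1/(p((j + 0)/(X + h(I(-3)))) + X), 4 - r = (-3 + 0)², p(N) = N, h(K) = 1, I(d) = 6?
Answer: -100/11 ≈ -9.0909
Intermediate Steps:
r = -5 (r = 4 - (-3 + 0)² = 4 - 1*(-3)² = 4 - 1*9 = 4 - 9 = -5)
G(j, X) = 1/(X + j/(1 + X)) (G(j, X) = 1/((j + 0)/(X + 1) + X) = 1/(j/(1 + X) + X) = 1/(X + j/(1 + X)))
G(V, r)*25 = ((1 - 5)/(-9 - 5*(1 - 5)))*25 = (-4/(-9 - 5*(-4)))*25 = (-4/(-9 + 20))*25 = (-4/11)*25 = ((1/11)*(-4))*25 = -4/11*25 = -100/11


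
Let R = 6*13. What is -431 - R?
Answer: -509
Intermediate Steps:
R = 78
-431 - R = -431 - 1*78 = -431 - 78 = -509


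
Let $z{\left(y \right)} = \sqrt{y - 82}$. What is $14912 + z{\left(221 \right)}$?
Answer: $14912 + \sqrt{139} \approx 14924.0$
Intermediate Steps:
$z{\left(y \right)} = \sqrt{-82 + y}$
$14912 + z{\left(221 \right)} = 14912 + \sqrt{-82 + 221} = 14912 + \sqrt{139}$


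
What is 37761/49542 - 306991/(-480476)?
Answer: 5558700393/3967290332 ≈ 1.4011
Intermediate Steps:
37761/49542 - 306991/(-480476) = 37761*(1/49542) - 306991*(-1/480476) = 12587/16514 + 306991/480476 = 5558700393/3967290332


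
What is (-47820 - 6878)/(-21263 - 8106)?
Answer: 54698/29369 ≈ 1.8624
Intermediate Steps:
(-47820 - 6878)/(-21263 - 8106) = -54698/(-29369) = -54698*(-1/29369) = 54698/29369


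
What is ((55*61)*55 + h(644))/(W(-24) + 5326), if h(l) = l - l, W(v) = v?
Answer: 16775/482 ≈ 34.803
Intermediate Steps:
h(l) = 0
((55*61)*55 + h(644))/(W(-24) + 5326) = ((55*61)*55 + 0)/(-24 + 5326) = (3355*55 + 0)/5302 = (184525 + 0)*(1/5302) = 184525*(1/5302) = 16775/482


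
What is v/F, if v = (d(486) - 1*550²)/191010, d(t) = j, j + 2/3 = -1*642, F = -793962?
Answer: 17489/8749308555 ≈ 1.9989e-6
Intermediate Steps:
j = -1928/3 (j = -⅔ - 1*642 = -⅔ - 642 = -1928/3 ≈ -642.67)
d(t) = -1928/3
v = -454714/286515 (v = (-1928/3 - 1*550²)/191010 = (-1928/3 - 1*302500)*(1/191010) = (-1928/3 - 302500)*(1/191010) = -909428/3*1/191010 = -454714/286515 ≈ -1.5871)
v/F = -454714/286515/(-793962) = -454714/286515*(-1/793962) = 17489/8749308555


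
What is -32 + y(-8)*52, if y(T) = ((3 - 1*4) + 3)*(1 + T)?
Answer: -760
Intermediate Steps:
y(T) = 2 + 2*T (y(T) = ((3 - 4) + 3)*(1 + T) = (-1 + 3)*(1 + T) = 2*(1 + T) = 2 + 2*T)
-32 + y(-8)*52 = -32 + (2 + 2*(-8))*52 = -32 + (2 - 16)*52 = -32 - 14*52 = -32 - 728 = -760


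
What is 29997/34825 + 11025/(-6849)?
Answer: -19832908/26501825 ≈ -0.74836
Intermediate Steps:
29997/34825 + 11025/(-6849) = 29997*(1/34825) + 11025*(-1/6849) = 29997/34825 - 1225/761 = -19832908/26501825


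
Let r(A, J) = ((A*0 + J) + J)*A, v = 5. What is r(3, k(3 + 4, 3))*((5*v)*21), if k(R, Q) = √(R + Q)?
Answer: 3150*√10 ≈ 9961.2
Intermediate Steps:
k(R, Q) = √(Q + R)
r(A, J) = 2*A*J (r(A, J) = ((0 + J) + J)*A = (J + J)*A = (2*J)*A = 2*A*J)
r(3, k(3 + 4, 3))*((5*v)*21) = (2*3*√(3 + (3 + 4)))*((5*5)*21) = (2*3*√(3 + 7))*(25*21) = (2*3*√10)*525 = (6*√10)*525 = 3150*√10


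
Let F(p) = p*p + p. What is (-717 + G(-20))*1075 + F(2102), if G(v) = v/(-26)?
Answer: 47457253/13 ≈ 3.6506e+6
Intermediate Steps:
G(v) = -v/26 (G(v) = v*(-1/26) = -v/26)
F(p) = p + p² (F(p) = p² + p = p + p²)
(-717 + G(-20))*1075 + F(2102) = (-717 - 1/26*(-20))*1075 + 2102*(1 + 2102) = (-717 + 10/13)*1075 + 2102*2103 = -9311/13*1075 + 4420506 = -10009325/13 + 4420506 = 47457253/13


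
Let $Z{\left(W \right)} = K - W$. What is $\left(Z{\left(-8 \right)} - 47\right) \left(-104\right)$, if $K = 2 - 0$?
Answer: $3848$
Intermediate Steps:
$K = 2$ ($K = 2 + 0 = 2$)
$Z{\left(W \right)} = 2 - W$
$\left(Z{\left(-8 \right)} - 47\right) \left(-104\right) = \left(\left(2 - -8\right) - 47\right) \left(-104\right) = \left(\left(2 + 8\right) - 47\right) \left(-104\right) = \left(10 - 47\right) \left(-104\right) = \left(-37\right) \left(-104\right) = 3848$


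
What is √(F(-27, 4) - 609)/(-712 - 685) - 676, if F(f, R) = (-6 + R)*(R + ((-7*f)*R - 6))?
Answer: -676 - I*√2117/1397 ≈ -676.0 - 0.032936*I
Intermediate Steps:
F(f, R) = (-6 + R)*(-6 + R - 7*R*f) (F(f, R) = (-6 + R)*(R + (-7*R*f - 6)) = (-6 + R)*(R + (-6 - 7*R*f)) = (-6 + R)*(-6 + R - 7*R*f))
√(F(-27, 4) - 609)/(-712 - 685) - 676 = √((36 + 4² - 12*4 - 7*(-27)*4² + 42*4*(-27)) - 609)/(-712 - 685) - 676 = √((36 + 16 - 48 - 7*(-27)*16 - 4536) - 609)/(-1397) - 676 = √((36 + 16 - 48 + 3024 - 4536) - 609)*(-1/1397) - 676 = √(-1508 - 609)*(-1/1397) - 676 = √(-2117)*(-1/1397) - 676 = (I*√2117)*(-1/1397) - 676 = -I*√2117/1397 - 676 = -676 - I*√2117/1397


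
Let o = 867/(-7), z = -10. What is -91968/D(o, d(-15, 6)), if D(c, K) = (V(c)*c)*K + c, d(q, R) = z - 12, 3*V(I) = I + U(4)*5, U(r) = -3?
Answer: 1502144/2062015 ≈ 0.72848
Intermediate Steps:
o = -867/7 (o = 867*(-1/7) = -867/7 ≈ -123.86)
V(I) = -5 + I/3 (V(I) = (I - 3*5)/3 = (I - 15)/3 = (-15 + I)/3 = -5 + I/3)
d(q, R) = -22 (d(q, R) = -10 - 12 = -22)
D(c, K) = c + K*c*(-5 + c/3) (D(c, K) = ((-5 + c/3)*c)*K + c = (c*(-5 + c/3))*K + c = K*c*(-5 + c/3) + c = c + K*c*(-5 + c/3))
-91968/D(o, d(-15, 6)) = -91968*(-7/(289*(3 - 22*(-15 - 867/7)))) = -91968*(-7/(289*(3 - 22*(-972/7)))) = -91968*(-7/(289*(3 + 21384/7))) = -91968/((1/3)*(-867/7)*(21405/7)) = -91968/(-6186045/49) = -91968*(-49/6186045) = 1502144/2062015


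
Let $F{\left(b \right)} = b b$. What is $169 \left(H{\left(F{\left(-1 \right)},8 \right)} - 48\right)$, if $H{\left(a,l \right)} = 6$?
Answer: $-7098$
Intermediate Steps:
$F{\left(b \right)} = b^{2}$
$169 \left(H{\left(F{\left(-1 \right)},8 \right)} - 48\right) = 169 \left(6 - 48\right) = 169 \left(-42\right) = -7098$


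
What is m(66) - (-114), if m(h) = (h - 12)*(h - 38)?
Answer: 1626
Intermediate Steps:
m(h) = (-38 + h)*(-12 + h) (m(h) = (-12 + h)*(-38 + h) = (-38 + h)*(-12 + h))
m(66) - (-114) = (456 + 66² - 50*66) - (-114) = (456 + 4356 - 3300) - 1*(-114) = 1512 + 114 = 1626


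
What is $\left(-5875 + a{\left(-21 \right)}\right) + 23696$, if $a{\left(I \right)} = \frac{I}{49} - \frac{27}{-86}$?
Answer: $\frac{10728173}{602} \approx 17821.0$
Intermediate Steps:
$a{\left(I \right)} = \frac{27}{86} + \frac{I}{49}$ ($a{\left(I \right)} = I \frac{1}{49} - - \frac{27}{86} = \frac{I}{49} + \frac{27}{86} = \frac{27}{86} + \frac{I}{49}$)
$\left(-5875 + a{\left(-21 \right)}\right) + 23696 = \left(-5875 + \left(\frac{27}{86} + \frac{1}{49} \left(-21\right)\right)\right) + 23696 = \left(-5875 + \left(\frac{27}{86} - \frac{3}{7}\right)\right) + 23696 = \left(-5875 - \frac{69}{602}\right) + 23696 = - \frac{3536819}{602} + 23696 = \frac{10728173}{602}$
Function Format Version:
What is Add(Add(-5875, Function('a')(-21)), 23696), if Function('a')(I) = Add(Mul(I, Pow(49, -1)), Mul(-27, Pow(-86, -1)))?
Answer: Rational(10728173, 602) ≈ 17821.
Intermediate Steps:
Function('a')(I) = Add(Rational(27, 86), Mul(Rational(1, 49), I)) (Function('a')(I) = Add(Mul(I, Rational(1, 49)), Mul(-27, Rational(-1, 86))) = Add(Mul(Rational(1, 49), I), Rational(27, 86)) = Add(Rational(27, 86), Mul(Rational(1, 49), I)))
Add(Add(-5875, Function('a')(-21)), 23696) = Add(Add(-5875, Add(Rational(27, 86), Mul(Rational(1, 49), -21))), 23696) = Add(Add(-5875, Add(Rational(27, 86), Rational(-3, 7))), 23696) = Add(Add(-5875, Rational(-69, 602)), 23696) = Add(Rational(-3536819, 602), 23696) = Rational(10728173, 602)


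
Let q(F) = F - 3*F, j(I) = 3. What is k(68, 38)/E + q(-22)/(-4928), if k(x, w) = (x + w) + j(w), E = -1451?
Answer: -13659/162512 ≈ -0.084049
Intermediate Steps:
k(x, w) = 3 + w + x (k(x, w) = (x + w) + 3 = (w + x) + 3 = 3 + w + x)
q(F) = -2*F
k(68, 38)/E + q(-22)/(-4928) = (3 + 38 + 68)/(-1451) - 2*(-22)/(-4928) = 109*(-1/1451) + 44*(-1/4928) = -109/1451 - 1/112 = -13659/162512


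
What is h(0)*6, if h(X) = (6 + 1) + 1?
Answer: 48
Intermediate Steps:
h(X) = 8 (h(X) = 7 + 1 = 8)
h(0)*6 = 8*6 = 48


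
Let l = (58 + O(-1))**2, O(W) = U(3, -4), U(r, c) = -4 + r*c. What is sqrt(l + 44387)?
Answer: sqrt(46151) ≈ 214.83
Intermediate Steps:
U(r, c) = -4 + c*r
O(W) = -16 (O(W) = -4 - 4*3 = -4 - 12 = -16)
l = 1764 (l = (58 - 16)**2 = 42**2 = 1764)
sqrt(l + 44387) = sqrt(1764 + 44387) = sqrt(46151)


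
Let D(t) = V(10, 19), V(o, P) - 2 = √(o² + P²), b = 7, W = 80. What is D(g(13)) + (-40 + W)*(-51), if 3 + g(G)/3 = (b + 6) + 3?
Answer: -2038 + √461 ≈ -2016.5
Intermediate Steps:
g(G) = 39 (g(G) = -9 + 3*((7 + 6) + 3) = -9 + 3*(13 + 3) = -9 + 3*16 = -9 + 48 = 39)
V(o, P) = 2 + √(P² + o²) (V(o, P) = 2 + √(o² + P²) = 2 + √(P² + o²))
D(t) = 2 + √461 (D(t) = 2 + √(19² + 10²) = 2 + √(361 + 100) = 2 + √461)
D(g(13)) + (-40 + W)*(-51) = (2 + √461) + (-40 + 80)*(-51) = (2 + √461) + 40*(-51) = (2 + √461) - 2040 = -2038 + √461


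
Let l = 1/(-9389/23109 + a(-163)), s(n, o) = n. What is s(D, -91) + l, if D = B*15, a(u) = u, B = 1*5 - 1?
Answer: 226546251/3776156 ≈ 59.994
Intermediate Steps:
B = 4 (B = 5 - 1 = 4)
D = 60 (D = 4*15 = 60)
l = -23109/3776156 (l = 1/(-9389/23109 - 163) = 1/(-3776156/23109) = -23109/3776156 ≈ -0.0061197)
s(D, -91) + l = 60 - 23109/3776156 = 226546251/3776156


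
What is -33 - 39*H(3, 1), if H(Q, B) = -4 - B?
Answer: 162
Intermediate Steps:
-33 - 39*H(3, 1) = -33 - 39*(-4 - 1*1) = -33 - 39*(-4 - 1) = -33 - 39*(-5) = -33 + 195 = 162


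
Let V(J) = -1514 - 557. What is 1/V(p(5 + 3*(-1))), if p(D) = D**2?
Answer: -1/2071 ≈ -0.00048286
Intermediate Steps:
V(J) = -2071
1/V(p(5 + 3*(-1))) = 1/(-2071) = -1/2071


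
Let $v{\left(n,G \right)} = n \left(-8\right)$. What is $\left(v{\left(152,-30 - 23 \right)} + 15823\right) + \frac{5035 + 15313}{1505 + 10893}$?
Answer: $\frac{90558967}{6199} \approx 14609.0$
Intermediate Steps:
$v{\left(n,G \right)} = - 8 n$
$\left(v{\left(152,-30 - 23 \right)} + 15823\right) + \frac{5035 + 15313}{1505 + 10893} = \left(\left(-8\right) 152 + 15823\right) + \frac{5035 + 15313}{1505 + 10893} = \left(-1216 + 15823\right) + \frac{20348}{12398} = 14607 + 20348 \cdot \frac{1}{12398} = 14607 + \frac{10174}{6199} = \frac{90558967}{6199}$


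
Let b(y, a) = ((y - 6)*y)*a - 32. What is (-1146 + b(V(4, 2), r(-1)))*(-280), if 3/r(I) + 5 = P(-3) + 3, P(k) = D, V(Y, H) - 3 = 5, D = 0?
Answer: 336560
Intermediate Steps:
V(Y, H) = 8 (V(Y, H) = 3 + 5 = 8)
P(k) = 0
r(I) = -3/2 (r(I) = 3/(-5 + (0 + 3)) = 3/(-5 + 3) = 3/(-2) = 3*(-½) = -3/2)
b(y, a) = -32 + a*y*(-6 + y) (b(y, a) = ((-6 + y)*y)*a - 32 = (y*(-6 + y))*a - 32 = a*y*(-6 + y) - 32 = -32 + a*y*(-6 + y))
(-1146 + b(V(4, 2), r(-1)))*(-280) = (-1146 + (-32 - 3/2*8² - 6*(-3/2)*8))*(-280) = (-1146 + (-32 - 3/2*64 + 72))*(-280) = (-1146 + (-32 - 96 + 72))*(-280) = (-1146 - 56)*(-280) = -1202*(-280) = 336560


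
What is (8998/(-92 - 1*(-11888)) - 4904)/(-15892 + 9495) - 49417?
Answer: -1864450078709/37729506 ≈ -49416.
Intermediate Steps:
(8998/(-92 - 1*(-11888)) - 4904)/(-15892 + 9495) - 49417 = (8998/(-92 + 11888) - 4904)/(-6397) - 49417 = (8998/11796 - 4904)*(-1/6397) - 49417 = (8998*(1/11796) - 4904)*(-1/6397) - 49417 = (4499/5898 - 4904)*(-1/6397) - 49417 = -28919293/5898*(-1/6397) - 49417 = 28919293/37729506 - 49417 = -1864450078709/37729506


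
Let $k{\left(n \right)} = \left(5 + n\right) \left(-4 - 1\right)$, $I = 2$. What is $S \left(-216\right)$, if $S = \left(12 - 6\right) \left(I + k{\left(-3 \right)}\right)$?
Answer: $10368$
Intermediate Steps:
$k{\left(n \right)} = -25 - 5 n$ ($k{\left(n \right)} = \left(5 + n\right) \left(-5\right) = -25 - 5 n$)
$S = -48$ ($S = \left(12 - 6\right) \left(2 - 10\right) = 6 \left(2 + \left(-25 + 15\right)\right) = 6 \left(2 - 10\right) = 6 \left(-8\right) = -48$)
$S \left(-216\right) = \left(-48\right) \left(-216\right) = 10368$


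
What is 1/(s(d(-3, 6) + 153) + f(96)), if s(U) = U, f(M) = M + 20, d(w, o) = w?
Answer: 1/266 ≈ 0.0037594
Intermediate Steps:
f(M) = 20 + M
1/(s(d(-3, 6) + 153) + f(96)) = 1/((-3 + 153) + (20 + 96)) = 1/(150 + 116) = 1/266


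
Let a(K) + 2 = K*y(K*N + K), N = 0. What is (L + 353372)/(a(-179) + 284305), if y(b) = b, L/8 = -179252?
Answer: -270161/79086 ≈ -3.4160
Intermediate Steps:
L = -1434016 (L = 8*(-179252) = -1434016)
a(K) = -2 + K² (a(K) = -2 + K*(K*0 + K) = -2 + K*(0 + K) = -2 + K*K = -2 + K²)
(L + 353372)/(a(-179) + 284305) = (-1434016 + 353372)/((-2 + (-179)²) + 284305) = -1080644/((-2 + 32041) + 284305) = -1080644/(32039 + 284305) = -1080644/316344 = -1080644*1/316344 = -270161/79086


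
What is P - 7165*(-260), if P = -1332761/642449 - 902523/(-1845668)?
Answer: 2208927251250892279/1185747560932 ≈ 1.8629e+6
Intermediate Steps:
P = -1880009330521/1185747560932 (P = -1332761*1/642449 - 902523*(-1/1845668) = -1332761/642449 + 902523/1845668 = -1880009330521/1185747560932 ≈ -1.5855)
P - 7165*(-260) = -1880009330521/1185747560932 - 7165*(-260) = -1880009330521/1185747560932 - 1*(-1862900) = -1880009330521/1185747560932 + 1862900 = 2208927251250892279/1185747560932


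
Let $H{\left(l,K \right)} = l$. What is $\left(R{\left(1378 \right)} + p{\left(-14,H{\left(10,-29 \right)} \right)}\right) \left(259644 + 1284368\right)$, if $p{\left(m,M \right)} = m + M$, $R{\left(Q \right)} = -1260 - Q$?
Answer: $-4079279704$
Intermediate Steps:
$p{\left(m,M \right)} = M + m$
$\left(R{\left(1378 \right)} + p{\left(-14,H{\left(10,-29 \right)} \right)}\right) \left(259644 + 1284368\right) = \left(\left(-1260 - 1378\right) + \left(10 - 14\right)\right) \left(259644 + 1284368\right) = \left(\left(-1260 - 1378\right) - 4\right) 1544012 = \left(-2638 - 4\right) 1544012 = \left(-2642\right) 1544012 = -4079279704$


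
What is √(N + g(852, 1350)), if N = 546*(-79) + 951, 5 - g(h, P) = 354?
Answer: 14*I*√217 ≈ 206.23*I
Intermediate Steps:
g(h, P) = -349 (g(h, P) = 5 - 1*354 = 5 - 354 = -349)
N = -42183 (N = -43134 + 951 = -42183)
√(N + g(852, 1350)) = √(-42183 - 349) = √(-42532) = 14*I*√217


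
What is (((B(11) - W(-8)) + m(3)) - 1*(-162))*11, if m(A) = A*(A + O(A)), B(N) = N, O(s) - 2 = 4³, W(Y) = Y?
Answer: 4268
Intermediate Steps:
O(s) = 66 (O(s) = 2 + 4³ = 2 + 64 = 66)
m(A) = A*(66 + A) (m(A) = A*(A + 66) = A*(66 + A))
(((B(11) - W(-8)) + m(3)) - 1*(-162))*11 = (((11 - 1*(-8)) + 3*(66 + 3)) - 1*(-162))*11 = (((11 + 8) + 3*69) + 162)*11 = ((19 + 207) + 162)*11 = (226 + 162)*11 = 388*11 = 4268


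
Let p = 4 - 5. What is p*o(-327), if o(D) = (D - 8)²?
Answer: -112225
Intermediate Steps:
o(D) = (-8 + D)²
p = -1
p*o(-327) = -(-8 - 327)² = -1*(-335)² = -1*112225 = -112225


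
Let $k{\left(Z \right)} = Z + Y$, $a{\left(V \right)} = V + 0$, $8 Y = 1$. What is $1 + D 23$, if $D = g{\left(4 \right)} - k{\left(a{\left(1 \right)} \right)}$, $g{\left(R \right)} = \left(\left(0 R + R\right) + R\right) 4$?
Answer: $\frac{5689}{8} \approx 711.13$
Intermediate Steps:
$Y = \frac{1}{8}$ ($Y = \frac{1}{8} \cdot 1 = \frac{1}{8} \approx 0.125$)
$a{\left(V \right)} = V$
$k{\left(Z \right)} = \frac{1}{8} + Z$ ($k{\left(Z \right)} = Z + \frac{1}{8} = \frac{1}{8} + Z$)
$g{\left(R \right)} = 8 R$ ($g{\left(R \right)} = \left(\left(0 + R\right) + R\right) 4 = \left(R + R\right) 4 = 2 R 4 = 8 R$)
$D = \frac{247}{8}$ ($D = 8 \cdot 4 - \left(\frac{1}{8} + 1\right) = 32 - \frac{9}{8} = \frac{247}{8} \approx 30.875$)
$1 + D 23 = 1 + \frac{247}{8} \cdot 23 = 1 + \frac{5681}{8} = \frac{5689}{8}$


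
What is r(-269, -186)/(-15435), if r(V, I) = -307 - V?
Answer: 38/15435 ≈ 0.0024619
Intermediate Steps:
r(-269, -186)/(-15435) = (-307 - 1*(-269))/(-15435) = (-307 + 269)*(-1/15435) = -38*(-1/15435) = 38/15435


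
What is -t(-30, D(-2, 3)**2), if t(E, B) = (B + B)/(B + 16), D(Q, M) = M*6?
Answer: -162/85 ≈ -1.9059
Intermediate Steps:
D(Q, M) = 6*M
t(E, B) = 2*B/(16 + B) (t(E, B) = (2*B)/(16 + B) = 2*B/(16 + B))
-t(-30, D(-2, 3)**2) = -2*(6*3)**2/(16 + (6*3)**2) = -2*18**2/(16 + 18**2) = -2*324/(16 + 324) = -2*324/340 = -1*162/85 = -162/85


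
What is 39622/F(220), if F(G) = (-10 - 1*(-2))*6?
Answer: -19811/24 ≈ -825.46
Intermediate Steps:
F(G) = -48 (F(G) = (-10 + 2)*6 = -8*6 = -48)
39622/F(220) = 39622/(-48) = 39622*(-1/48) = -19811/24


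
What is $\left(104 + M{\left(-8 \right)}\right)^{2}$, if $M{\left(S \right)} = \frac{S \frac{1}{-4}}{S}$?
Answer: $\frac{172225}{16} \approx 10764.0$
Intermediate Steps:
$M{\left(S \right)} = - \frac{1}{4}$ ($M{\left(S \right)} = \frac{S \left(- \frac{1}{4}\right)}{S} = \frac{\left(- \frac{1}{4}\right) S}{S} = - \frac{1}{4}$)
$\left(104 + M{\left(-8 \right)}\right)^{2} = \left(104 - \frac{1}{4}\right)^{2} = \left(\frac{415}{4}\right)^{2} = \frac{172225}{16}$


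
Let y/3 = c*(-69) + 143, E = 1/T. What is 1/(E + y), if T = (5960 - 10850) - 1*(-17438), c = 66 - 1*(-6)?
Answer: -12548/181632299 ≈ -6.9085e-5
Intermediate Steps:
c = 72 (c = 66 + 6 = 72)
T = 12548 (T = -4890 + 17438 = 12548)
E = 1/12548 ≈ 7.9694e-5
y = -14475 (y = 3*(72*(-69) + 143) = 3*(-4968 + 143) = 3*(-4825) = -14475)
1/(E + y) = 1/(1/12548 - 14475) = 1/(-181632299/12548) = -12548/181632299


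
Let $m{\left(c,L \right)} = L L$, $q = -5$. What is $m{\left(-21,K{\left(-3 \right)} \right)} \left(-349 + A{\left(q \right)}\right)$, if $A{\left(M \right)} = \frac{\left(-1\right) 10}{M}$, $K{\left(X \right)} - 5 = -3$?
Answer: $-1388$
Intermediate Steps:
$K{\left(X \right)} = 2$ ($K{\left(X \right)} = 5 - 3 = 2$)
$A{\left(M \right)} = - \frac{10}{M}$
$m{\left(c,L \right)} = L^{2}$
$m{\left(-21,K{\left(-3 \right)} \right)} \left(-349 + A{\left(q \right)}\right) = 2^{2} \left(-349 - \frac{10}{-5}\right) = 4 \left(-349 - -2\right) = 4 \left(-349 + 2\right) = 4 \left(-347\right) = -1388$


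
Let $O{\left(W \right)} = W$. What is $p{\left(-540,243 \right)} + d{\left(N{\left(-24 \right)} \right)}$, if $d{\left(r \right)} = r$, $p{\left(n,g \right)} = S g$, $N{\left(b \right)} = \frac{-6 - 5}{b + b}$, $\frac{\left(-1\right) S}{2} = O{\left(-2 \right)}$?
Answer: $\frac{46667}{48} \approx 972.23$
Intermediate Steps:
$S = 4$ ($S = \left(-2\right) \left(-2\right) = 4$)
$N{\left(b \right)} = - \frac{11}{2 b}$
$p{\left(n,g \right)} = 4 g$
$p{\left(-540,243 \right)} + d{\left(N{\left(-24 \right)} \right)} = 4 \cdot 243 - \frac{11}{2 \left(-24\right)} = 972 - - \frac{11}{48} = 972 + \frac{11}{48} = \frac{46667}{48}$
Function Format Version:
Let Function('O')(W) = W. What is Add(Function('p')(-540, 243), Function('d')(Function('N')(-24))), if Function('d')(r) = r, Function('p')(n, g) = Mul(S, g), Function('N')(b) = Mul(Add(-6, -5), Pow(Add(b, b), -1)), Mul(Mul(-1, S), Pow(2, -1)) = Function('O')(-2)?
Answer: Rational(46667, 48) ≈ 972.23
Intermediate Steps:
S = 4 (S = Mul(-2, -2) = 4)
Function('N')(b) = Mul(Rational(-11, 2), Pow(b, -1)) (Function('N')(b) = Mul(-11, Pow(Mul(2, b), -1)) = Mul(-11, Mul(Rational(1, 2), Pow(b, -1))) = Mul(Rational(-11, 2), Pow(b, -1)))
Function('p')(n, g) = Mul(4, g)
Add(Function('p')(-540, 243), Function('d')(Function('N')(-24))) = Add(Mul(4, 243), Mul(Rational(-11, 2), Pow(-24, -1))) = Add(972, Mul(Rational(-11, 2), Rational(-1, 24))) = Add(972, Rational(11, 48)) = Rational(46667, 48)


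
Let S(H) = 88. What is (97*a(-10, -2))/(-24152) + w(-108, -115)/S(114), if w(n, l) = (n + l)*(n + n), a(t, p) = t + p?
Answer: 36357999/66418 ≈ 547.41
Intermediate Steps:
a(t, p) = p + t
w(n, l) = 2*n*(l + n) (w(n, l) = (l + n)*(2*n) = 2*n*(l + n))
(97*a(-10, -2))/(-24152) + w(-108, -115)/S(114) = (97*(-2 - 10))/(-24152) + (2*(-108)*(-115 - 108))/88 = (97*(-12))*(-1/24152) + (2*(-108)*(-223))*(1/88) = -1164*(-1/24152) + 48168*(1/88) = 291/6038 + 6021/11 = 36357999/66418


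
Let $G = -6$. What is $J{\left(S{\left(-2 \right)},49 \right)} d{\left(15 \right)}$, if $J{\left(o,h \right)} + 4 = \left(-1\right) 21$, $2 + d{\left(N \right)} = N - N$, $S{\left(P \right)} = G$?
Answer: $50$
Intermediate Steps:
$S{\left(P \right)} = -6$
$d{\left(N \right)} = -2$ ($d{\left(N \right)} = -2 + \left(N - N\right) = -2 + 0 = -2$)
$J{\left(o,h \right)} = -25$ ($J{\left(o,h \right)} = -4 - 21 = -25$)
$J{\left(S{\left(-2 \right)},49 \right)} d{\left(15 \right)} = \left(-25\right) \left(-2\right) = 50$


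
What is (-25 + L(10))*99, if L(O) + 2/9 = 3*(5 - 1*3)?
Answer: -1903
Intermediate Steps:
L(O) = 52/9 (L(O) = -2/9 + 3*(5 - 1*3) = -2/9 + 3*(5 - 3) = -2/9 + 3*2 = -2/9 + 6 = 52/9)
(-25 + L(10))*99 = (-25 + 52/9)*99 = -173/9*99 = -1903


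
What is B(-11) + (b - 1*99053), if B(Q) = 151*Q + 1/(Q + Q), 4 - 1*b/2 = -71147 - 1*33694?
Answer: 2397471/22 ≈ 1.0898e+5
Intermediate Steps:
b = 209690 (b = 8 - 2*(-71147 - 1*33694) = 8 - 2*(-71147 - 33694) = 8 - 2*(-104841) = 8 + 209682 = 209690)
B(Q) = 1/(2*Q) + 151*Q (B(Q) = 151*Q + 1/(2*Q) = 1/(2*Q) + 151*Q)
B(-11) + (b - 1*99053) = ((1/2)/(-11) + 151*(-11)) + (209690 - 1*99053) = ((1/2)*(-1/11) - 1661) + (209690 - 99053) = (-1/22 - 1661) + 110637 = -36543/22 + 110637 = 2397471/22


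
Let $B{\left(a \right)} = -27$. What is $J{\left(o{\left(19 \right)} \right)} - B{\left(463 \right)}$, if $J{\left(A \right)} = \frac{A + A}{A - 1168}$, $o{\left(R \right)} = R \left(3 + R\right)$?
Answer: $\frac{9707}{375} \approx 25.885$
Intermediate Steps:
$J{\left(A \right)} = \frac{2 A}{-1168 + A}$
$J{\left(o{\left(19 \right)} \right)} - B{\left(463 \right)} = \frac{2 \cdot 19 \left(3 + 19\right)}{-1168 + 19 \left(3 + 19\right)} - -27 = \frac{2 \cdot 19 \cdot 22}{-1168 + 19 \cdot 22} + 27 = 2 \cdot 418 \frac{1}{-1168 + 418} + 27 = 2 \cdot 418 \frac{1}{-750} + 27 = 2 \cdot 418 \left(- \frac{1}{750}\right) + 27 = - \frac{418}{375} + 27 = \frac{9707}{375}$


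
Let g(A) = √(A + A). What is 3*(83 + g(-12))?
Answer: 249 + 6*I*√6 ≈ 249.0 + 14.697*I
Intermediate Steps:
g(A) = √2*√A (g(A) = √(2*A) = √2*√A)
3*(83 + g(-12)) = 3*(83 + √2*√(-12)) = 3*(83 + √2*(2*I*√3)) = 3*(83 + 2*I*√6) = 249 + 6*I*√6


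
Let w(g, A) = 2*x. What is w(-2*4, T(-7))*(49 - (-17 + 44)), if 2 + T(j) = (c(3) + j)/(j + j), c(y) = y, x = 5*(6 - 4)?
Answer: 440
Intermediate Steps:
x = 10 (x = 5*2 = 10)
T(j) = -2 + (3 + j)/(2*j) (T(j) = -2 + (3 + j)/(j + j) = -2 + (3 + j)/((2*j)) = -2 + (3 + j)*(1/(2*j)) = -2 + (3 + j)/(2*j))
w(g, A) = 20 (w(g, A) = 2*10 = 20)
w(-2*4, T(-7))*(49 - (-17 + 44)) = 20*(49 - (-17 + 44)) = 20*(49 - 1*27) = 20*(49 - 27) = 20*22 = 440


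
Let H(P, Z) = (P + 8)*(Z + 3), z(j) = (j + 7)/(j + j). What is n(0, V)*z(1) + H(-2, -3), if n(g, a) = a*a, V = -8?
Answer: 256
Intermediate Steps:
z(j) = (7 + j)/(2*j) (z(j) = (7 + j)/((2*j)) = (7 + j)*(1/(2*j)) = (7 + j)/(2*j))
H(P, Z) = (3 + Z)*(8 + P) (H(P, Z) = (8 + P)*(3 + Z) = (3 + Z)*(8 + P))
n(g, a) = a²
n(0, V)*z(1) + H(-2, -3) = (-8)²*((½)*(7 + 1)/1) + (24 + 3*(-2) + 8*(-3) - 2*(-3)) = 64*((½)*1*8) + (24 - 6 - 24 + 6) = 64*4 + 0 = 256 + 0 = 256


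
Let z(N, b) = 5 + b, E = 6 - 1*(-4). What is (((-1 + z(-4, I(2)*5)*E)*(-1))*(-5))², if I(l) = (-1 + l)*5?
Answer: 2235025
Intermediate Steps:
I(l) = -5 + 5*l
E = 10 (E = 6 + 4 = 10)
(((-1 + z(-4, I(2)*5)*E)*(-1))*(-5))² = (((-1 + (5 + (-5 + 5*2)*5)*10)*(-1))*(-5))² = (((-1 + (5 + (-5 + 10)*5)*10)*(-1))*(-5))² = (((-1 + (5 + 5*5)*10)*(-1))*(-5))² = (((-1 + (5 + 25)*10)*(-1))*(-5))² = (((-1 + 30*10)*(-1))*(-5))² = (((-1 + 300)*(-1))*(-5))² = ((299*(-1))*(-5))² = (-299*(-5))² = 1495² = 2235025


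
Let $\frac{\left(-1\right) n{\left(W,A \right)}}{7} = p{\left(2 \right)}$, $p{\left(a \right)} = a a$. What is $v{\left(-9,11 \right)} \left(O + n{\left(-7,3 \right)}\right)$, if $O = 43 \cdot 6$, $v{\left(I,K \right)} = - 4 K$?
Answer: $-10120$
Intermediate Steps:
$p{\left(a \right)} = a^{2}$
$n{\left(W,A \right)} = -28$ ($n{\left(W,A \right)} = - 7 \cdot 2^{2} = \left(-7\right) 4 = -28$)
$O = 258$
$v{\left(-9,11 \right)} \left(O + n{\left(-7,3 \right)}\right) = \left(-4\right) 11 \left(258 - 28\right) = \left(-44\right) 230 = -10120$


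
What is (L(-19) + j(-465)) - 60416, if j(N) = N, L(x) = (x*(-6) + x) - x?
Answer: -60767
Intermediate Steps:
L(x) = -6*x (L(x) = (-6*x + x) - x = -5*x - x = -6*x)
(L(-19) + j(-465)) - 60416 = (-6*(-19) - 465) - 60416 = (114 - 465) - 60416 = -351 - 60416 = -60767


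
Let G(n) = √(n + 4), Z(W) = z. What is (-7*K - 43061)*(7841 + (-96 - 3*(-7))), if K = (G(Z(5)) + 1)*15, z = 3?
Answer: -335227156 - 815430*√7 ≈ -3.3738e+8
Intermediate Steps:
Z(W) = 3
G(n) = √(4 + n)
K = 15 + 15*√7 (K = (√(4 + 3) + 1)*15 = (√7 + 1)*15 = (1 + √7)*15 = 15 + 15*√7 ≈ 54.686)
(-7*K - 43061)*(7841 + (-96 - 3*(-7))) = (-7*(15 + 15*√7) - 43061)*(7841 + (-96 - 3*(-7))) = ((-105 - 105*√7) - 43061)*(7841 + (-96 + 21)) = (-43166 - 105*√7)*(7841 - 75) = (-43166 - 105*√7)*7766 = -335227156 - 815430*√7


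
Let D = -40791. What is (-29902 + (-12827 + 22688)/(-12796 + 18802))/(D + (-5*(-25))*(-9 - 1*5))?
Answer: 59860517/85167082 ≈ 0.70286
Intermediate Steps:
(-29902 + (-12827 + 22688)/(-12796 + 18802))/(D + (-5*(-25))*(-9 - 1*5)) = (-29902 + (-12827 + 22688)/(-12796 + 18802))/(-40791 + (-5*(-25))*(-9 - 1*5)) = (-29902 + 9861/6006)/(-40791 + 125*(-9 - 5)) = (-29902 + 9861*(1/6006))/(-40791 + 125*(-14)) = (-29902 + 3287/2002)/(-40791 - 1750) = -59860517/2002/(-42541) = -59860517/2002*(-1/42541) = 59860517/85167082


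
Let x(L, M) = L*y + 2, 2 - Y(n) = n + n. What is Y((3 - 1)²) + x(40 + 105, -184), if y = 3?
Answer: 431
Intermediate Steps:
Y(n) = 2 - 2*n (Y(n) = 2 - (n + n) = 2 - 2*n)
x(L, M) = 2 + 3*L (x(L, M) = L*3 + 2 = 3*L + 2 = 2 + 3*L)
Y((3 - 1)²) + x(40 + 105, -184) = (2 - 2*(3 - 1)²) + (2 + 3*(40 + 105)) = (2 - 2*2²) + (2 + 3*145) = (2 - 2*4) + (2 + 435) = (2 - 8) + 437 = -6 + 437 = 431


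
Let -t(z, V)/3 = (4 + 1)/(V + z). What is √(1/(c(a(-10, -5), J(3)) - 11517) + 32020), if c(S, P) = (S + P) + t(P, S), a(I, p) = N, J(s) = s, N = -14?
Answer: √514768403070257/126793 ≈ 178.94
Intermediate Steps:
a(I, p) = -14
t(z, V) = -15/(V + z) (t(z, V) = -3*(4 + 1)/(V + z) = -15/(V + z))
c(S, P) = P + S - 15/(P + S) (c(S, P) = (S + P) - 15/(S + P) = (P + S) - 15/(P + S) = P + S - 15/(P + S))
√(1/(c(a(-10, -5), J(3)) - 11517) + 32020) = √(1/((3 - 14 - 15/(3 - 14)) - 11517) + 32020) = √(1/((3 - 14 - 15/(-11)) - 11517) + 32020) = √(1/((3 - 14 - 15*(-1/11)) - 11517) + 32020) = √(1/((3 - 14 + 15/11) - 11517) + 32020) = √(1/(-106/11 - 11517) + 32020) = √(1/(-126793/11) + 32020) = √(-11/126793 + 32020) = √(4059911849/126793) = √514768403070257/126793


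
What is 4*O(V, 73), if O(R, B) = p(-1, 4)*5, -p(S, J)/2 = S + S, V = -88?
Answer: 80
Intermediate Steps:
p(S, J) = -4*S (p(S, J) = -2*(S + S) = -4*S)
O(R, B) = 20 (O(R, B) = -4*(-1)*5 = 4*5 = 20)
4*O(V, 73) = 4*20 = 80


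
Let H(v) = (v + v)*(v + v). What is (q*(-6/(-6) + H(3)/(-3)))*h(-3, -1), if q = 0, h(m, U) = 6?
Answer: 0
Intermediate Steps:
H(v) = 4*v² (H(v) = (2*v)*(2*v) = 4*v²)
(q*(-6/(-6) + H(3)/(-3)))*h(-3, -1) = (0*(-6/(-6) + (4*3²)/(-3)))*6 = (0*(-6*(-⅙) + (4*9)*(-⅓)))*6 = (0*(1 + 36*(-⅓)))*6 = (0*(1 - 12))*6 = (0*(-11))*6 = 0*6 = 0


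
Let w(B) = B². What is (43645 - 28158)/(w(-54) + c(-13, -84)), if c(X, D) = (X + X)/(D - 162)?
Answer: 1904901/358681 ≈ 5.3109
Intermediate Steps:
c(X, D) = 2*X/(-162 + D) (c(X, D) = (2*X)/(-162 + D) = 2*X/(-162 + D))
(43645 - 28158)/(w(-54) + c(-13, -84)) = (43645 - 28158)/((-54)² + 2*(-13)/(-162 - 84)) = 15487/(2916 + 2*(-13)/(-246)) = 15487/(2916 + 2*(-13)*(-1/246)) = 15487/(2916 + 13/123) = 15487/(358681/123) = 15487*(123/358681) = 1904901/358681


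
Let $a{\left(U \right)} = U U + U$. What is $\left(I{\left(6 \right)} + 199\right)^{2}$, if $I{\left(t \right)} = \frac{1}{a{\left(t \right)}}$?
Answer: $\frac{69872881}{1764} \approx 39611.0$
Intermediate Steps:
$a{\left(U \right)} = U + U^{2}$ ($a{\left(U \right)} = U^{2} + U = U + U^{2}$)
$I{\left(t \right)} = \frac{1}{t \left(1 + t\right)}$
$\left(I{\left(6 \right)} + 199\right)^{2} = \left(\frac{1}{6 \left(1 + 6\right)} + 199\right)^{2} = \left(\frac{1}{6 \cdot 7} + 199\right)^{2} = \left(\frac{1}{6} \cdot \frac{1}{7} + 199\right)^{2} = \left(\frac{1}{42} + 199\right)^{2} = \left(\frac{8359}{42}\right)^{2} = \frac{69872881}{1764}$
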